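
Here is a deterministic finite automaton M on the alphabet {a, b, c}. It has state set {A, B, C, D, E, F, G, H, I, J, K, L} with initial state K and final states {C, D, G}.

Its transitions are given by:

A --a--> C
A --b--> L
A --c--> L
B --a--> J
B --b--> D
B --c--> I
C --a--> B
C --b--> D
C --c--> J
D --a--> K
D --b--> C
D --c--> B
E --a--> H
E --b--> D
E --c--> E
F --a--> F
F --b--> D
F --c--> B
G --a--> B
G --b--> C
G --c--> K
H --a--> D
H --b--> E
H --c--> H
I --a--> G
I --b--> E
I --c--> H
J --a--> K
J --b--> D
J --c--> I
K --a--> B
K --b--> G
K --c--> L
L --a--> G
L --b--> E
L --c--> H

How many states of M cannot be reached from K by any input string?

2

BFS from K reaches {B, C, D, E, G, H, I, J, K, L}; the 2 state(s) A, F are never visited.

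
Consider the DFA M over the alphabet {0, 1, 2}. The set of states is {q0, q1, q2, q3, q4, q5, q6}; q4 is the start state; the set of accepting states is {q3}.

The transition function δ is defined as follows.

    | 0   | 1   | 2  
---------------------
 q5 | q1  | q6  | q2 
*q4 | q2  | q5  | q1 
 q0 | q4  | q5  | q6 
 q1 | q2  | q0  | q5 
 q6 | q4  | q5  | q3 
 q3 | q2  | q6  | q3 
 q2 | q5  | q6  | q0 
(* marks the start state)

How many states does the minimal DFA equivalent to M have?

Every state is reachable, so we keep all 7.
Start with accepting vs non-accepting: {q3} | {q0,q1,q2,q4,q5,q6}.
On input 2, block {q0,q1,q2,q4,q5,q6} splits into {q0,q1,q2,q4,q5} and {q6}.
On input 1, block {q0,q1,q2,q4,q5} splits into {q0,q1,q4} and {q2,q5}.
Split {q0,q1,q4} by δ(·,0) → {q1,q4} and {q0}.
Refine {q1,q4} on symbol 1: members go to different blocks, giving {q1} and {q4}.
On input 0, block {q2,q5} splits into {q2} and {q5}.
Stable partition: {q3} | {q1} | {q6} | {q2} | {q0} | {q4} | {q5} — 7 equivalence classes.

7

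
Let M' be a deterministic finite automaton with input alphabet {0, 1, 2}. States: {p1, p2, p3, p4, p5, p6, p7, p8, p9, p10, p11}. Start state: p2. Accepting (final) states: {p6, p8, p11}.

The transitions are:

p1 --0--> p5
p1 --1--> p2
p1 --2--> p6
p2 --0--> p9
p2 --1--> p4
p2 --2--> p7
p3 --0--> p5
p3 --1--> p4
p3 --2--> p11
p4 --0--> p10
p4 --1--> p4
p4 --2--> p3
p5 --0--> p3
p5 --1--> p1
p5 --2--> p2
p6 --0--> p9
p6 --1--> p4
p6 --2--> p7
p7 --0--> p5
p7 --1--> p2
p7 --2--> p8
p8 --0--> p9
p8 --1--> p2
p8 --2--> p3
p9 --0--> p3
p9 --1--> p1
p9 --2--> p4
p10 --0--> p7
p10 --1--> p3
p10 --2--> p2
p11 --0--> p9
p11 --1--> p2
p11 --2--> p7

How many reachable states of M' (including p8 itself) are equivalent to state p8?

All states are reachable from the start state.
P0 = {p6,p8,p11} | {p1,p2,p3,p4,p5,p7,p9,p10}.
Refine {p1,p2,p3,p4,p5,p7,p9,p10} on symbol 2: members go to different blocks, giving {p2,p4,p5,p9,p10} and {p1,p3,p7}.
Refine {p2,p4,p5,p9,p10} on symbol 0: members go to different blocks, giving {p5,p9,p10} and {p2,p4}.
The partition is now stable with 4 blocks: {p6,p8,p11} | {p5,p9,p10} | {p1,p3,p7} | {p2,p4}.
State p8 belongs to the block {p6,p8,p11}, which has 3 states.

3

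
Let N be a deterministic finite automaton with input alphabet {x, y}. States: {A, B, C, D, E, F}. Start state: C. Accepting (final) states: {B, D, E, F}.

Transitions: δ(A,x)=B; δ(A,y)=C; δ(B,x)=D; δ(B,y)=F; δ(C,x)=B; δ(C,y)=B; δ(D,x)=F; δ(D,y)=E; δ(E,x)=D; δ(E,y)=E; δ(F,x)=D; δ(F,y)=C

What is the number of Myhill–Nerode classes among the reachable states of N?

5

First remove the unreachable states {A}; 5 states remain.
Start with accepting vs non-accepting: {B,D,E,F} | {C}.
On input y, block {B,D,E,F} splits into {B,D,E} and {F}.
Split {B,D,E} by δ(·,x) → {B,E} and {D}.
Split {B,E} by δ(·,y) → {B} and {E}.
Stable partition: {B} | {C} | {F} | {D} | {E} — 5 equivalence classes.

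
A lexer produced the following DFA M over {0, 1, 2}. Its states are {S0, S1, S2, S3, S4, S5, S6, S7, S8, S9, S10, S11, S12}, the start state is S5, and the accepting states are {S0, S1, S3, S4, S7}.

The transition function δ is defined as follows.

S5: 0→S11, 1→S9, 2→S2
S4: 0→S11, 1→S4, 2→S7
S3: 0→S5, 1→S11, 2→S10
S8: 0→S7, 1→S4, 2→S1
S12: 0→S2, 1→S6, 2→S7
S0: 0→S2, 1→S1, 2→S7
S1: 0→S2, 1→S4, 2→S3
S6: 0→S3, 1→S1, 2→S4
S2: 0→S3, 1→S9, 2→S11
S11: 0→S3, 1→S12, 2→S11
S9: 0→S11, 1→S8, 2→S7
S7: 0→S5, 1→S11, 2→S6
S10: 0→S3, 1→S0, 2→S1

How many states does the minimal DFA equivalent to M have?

All states are reachable from the start state.
Start with accepting vs non-accepting: {S0,S1,S3,S4,S7} | {S2,S5,S6,S8,S9,S10,S11,S12}.
Refine {S0,S1,S3,S4,S7} on symbol 1: members go to different blocks, giving {S0,S1,S4} and {S3,S7}.
Refine {S2,S5,S6,S8,S9,S10,S11,S12} on symbol 0: members go to different blocks, giving {S2,S6,S8,S10,S11} and {S5,S9,S12}.
On input 1, block {S2,S6,S8,S10,S11} splits into {S6,S8,S10} and {S2,S11}.
On input 1, block {S5,S9,S12} splits into {S9,S12} and {S5}.
Stable partition: {S0,S1,S4} | {S6,S8,S10} | {S3,S7} | {S9,S12} | {S2,S11} | {S5} — 6 equivalence classes.

6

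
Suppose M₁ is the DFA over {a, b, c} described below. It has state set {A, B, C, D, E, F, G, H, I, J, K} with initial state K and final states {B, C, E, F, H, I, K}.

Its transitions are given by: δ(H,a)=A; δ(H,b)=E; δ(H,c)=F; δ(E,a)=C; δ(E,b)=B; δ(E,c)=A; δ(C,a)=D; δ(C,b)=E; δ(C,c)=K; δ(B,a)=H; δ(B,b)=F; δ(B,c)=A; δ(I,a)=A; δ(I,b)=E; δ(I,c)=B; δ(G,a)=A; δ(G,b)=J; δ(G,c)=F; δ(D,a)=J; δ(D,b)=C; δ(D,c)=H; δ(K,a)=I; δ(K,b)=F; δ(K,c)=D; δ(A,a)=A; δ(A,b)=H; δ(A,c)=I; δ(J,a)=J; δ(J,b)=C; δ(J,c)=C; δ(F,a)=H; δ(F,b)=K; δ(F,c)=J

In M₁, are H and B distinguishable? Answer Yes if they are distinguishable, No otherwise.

States {G} cannot be reached from the start state, so discard them.
Start with accepting vs non-accepting: {B,C,E,F,H,I,K} | {A,D,J}.
On input a, block {B,C,E,F,H,I,K} splits into {B,E,F,K} and {C,H,I}.
The partition is now stable with 3 blocks: {B,E,F,K} | {A,D,J} | {C,H,I}.
H and B end up in different blocks, so they are distinguishable. For instance, the string 'a' is accepted from only B.

Yes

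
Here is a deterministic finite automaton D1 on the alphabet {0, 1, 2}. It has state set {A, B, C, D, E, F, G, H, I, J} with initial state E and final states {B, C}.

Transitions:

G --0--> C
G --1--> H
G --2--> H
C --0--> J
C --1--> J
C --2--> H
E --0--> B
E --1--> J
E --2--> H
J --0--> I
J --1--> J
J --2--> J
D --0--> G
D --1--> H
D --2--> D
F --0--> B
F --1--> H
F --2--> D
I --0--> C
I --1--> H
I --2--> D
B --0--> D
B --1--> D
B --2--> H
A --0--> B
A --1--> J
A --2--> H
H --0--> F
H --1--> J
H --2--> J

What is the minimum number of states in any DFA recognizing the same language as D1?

Reachable states from the start: {B,C,D,E,F,G,H,I,J}. Unreachable: {A} — drop them.
Initial partition by acceptance: {B,C} | {D,E,F,G,H,I,J}.
Refine {D,E,F,G,H,I,J} on symbol 0: members go to different blocks, giving {E,F,G,I} and {D,H,J}.
The partition is now stable with 3 blocks: {B,C} | {E,F,G,I} | {D,H,J}.

3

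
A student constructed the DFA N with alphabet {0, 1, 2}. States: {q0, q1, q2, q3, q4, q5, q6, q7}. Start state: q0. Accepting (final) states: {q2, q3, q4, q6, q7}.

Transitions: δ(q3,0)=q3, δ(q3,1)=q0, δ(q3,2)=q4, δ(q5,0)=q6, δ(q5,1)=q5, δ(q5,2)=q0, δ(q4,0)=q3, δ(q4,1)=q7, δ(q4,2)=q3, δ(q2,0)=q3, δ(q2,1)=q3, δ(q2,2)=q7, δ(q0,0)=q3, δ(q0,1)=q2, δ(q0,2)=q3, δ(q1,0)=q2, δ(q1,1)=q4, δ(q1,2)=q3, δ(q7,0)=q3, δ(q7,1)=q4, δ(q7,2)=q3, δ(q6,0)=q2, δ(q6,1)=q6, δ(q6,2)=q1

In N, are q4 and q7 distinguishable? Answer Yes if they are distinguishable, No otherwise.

No

Reachable states from the start: {q0,q2,q3,q4,q7}. Unreachable: {q1,q5,q6} — drop them.
Initial partition by acceptance: {q2,q3,q4,q7} | {q0}.
Refine {q2,q3,q4,q7} on symbol 1: members go to different blocks, giving {q2,q4,q7} and {q3}.
On input 1, block {q2,q4,q7} splits into {q4,q7} and {q2}.
The partition is now stable with 4 blocks: {q4,q7} | {q0} | {q3} | {q2}.
q4 and q7 lie in the same block of the stable partition, so they are equivalent — no string distinguishes them.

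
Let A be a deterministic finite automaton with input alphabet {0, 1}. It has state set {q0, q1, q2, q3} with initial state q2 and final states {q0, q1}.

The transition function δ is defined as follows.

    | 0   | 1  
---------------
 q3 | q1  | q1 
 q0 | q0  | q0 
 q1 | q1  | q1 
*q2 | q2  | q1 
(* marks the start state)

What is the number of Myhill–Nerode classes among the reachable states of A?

2

States {q0,q3} cannot be reached from the start state, so discard them.
P0 = {q1} | {q2}.
No further refinement is possible. Final partition (2 blocks): {q1} | {q2}.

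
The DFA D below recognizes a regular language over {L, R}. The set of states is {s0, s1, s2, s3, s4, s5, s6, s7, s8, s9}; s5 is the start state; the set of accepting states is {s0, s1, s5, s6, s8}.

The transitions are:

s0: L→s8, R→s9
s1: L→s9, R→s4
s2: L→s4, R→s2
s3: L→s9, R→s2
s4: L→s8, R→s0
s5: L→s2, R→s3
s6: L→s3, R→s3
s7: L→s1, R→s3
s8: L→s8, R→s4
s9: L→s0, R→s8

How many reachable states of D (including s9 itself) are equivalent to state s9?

States {s1,s6,s7} cannot be reached from the start state, so discard them.
Start with accepting vs non-accepting: {s0,s5,s8} | {s2,s3,s4,s9}.
Refine {s0,s5,s8} on symbol L: members go to different blocks, giving {s0,s8} and {s5}.
Split {s2,s3,s4,s9} by δ(·,L) → {s2,s3} and {s4,s9}.
No further refinement is possible. Final partition (4 blocks): {s0,s8} | {s2,s3} | {s5} | {s4,s9}.
State s9 belongs to the block {s4,s9}, which has 2 states.

2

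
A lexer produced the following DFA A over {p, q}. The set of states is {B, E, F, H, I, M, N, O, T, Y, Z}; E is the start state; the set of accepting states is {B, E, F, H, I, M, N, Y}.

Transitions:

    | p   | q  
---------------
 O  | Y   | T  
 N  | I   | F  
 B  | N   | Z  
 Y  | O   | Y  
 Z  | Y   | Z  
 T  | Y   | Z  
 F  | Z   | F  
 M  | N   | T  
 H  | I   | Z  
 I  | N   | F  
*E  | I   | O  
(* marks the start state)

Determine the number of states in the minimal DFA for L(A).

First remove the unreachable states {B,H,M}; 8 states remain.
P0 = {E,F,I,N,Y} | {O,T,Z}.
On input p, block {E,F,I,N,Y} splits into {E,I,N} and {F,Y}.
On input q, block {E,I,N} splits into {I,N} and {E}.
The partition is now stable with 4 blocks: {I,N} | {O,T,Z} | {F,Y} | {E}.

4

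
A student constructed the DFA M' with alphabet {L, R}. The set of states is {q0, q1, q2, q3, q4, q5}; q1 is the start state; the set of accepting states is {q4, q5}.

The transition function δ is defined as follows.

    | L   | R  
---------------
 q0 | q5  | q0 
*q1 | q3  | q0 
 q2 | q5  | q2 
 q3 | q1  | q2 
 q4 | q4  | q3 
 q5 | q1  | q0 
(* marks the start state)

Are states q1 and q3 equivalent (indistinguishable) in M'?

Reachable states from the start: {q0,q1,q2,q3,q5}. Unreachable: {q4} — drop them.
Start with accepting vs non-accepting: {q5} | {q0,q1,q2,q3}.
Refine {q0,q1,q2,q3} on symbol L: members go to different blocks, giving {q0,q2} and {q1,q3}.
No further refinement is possible. Final partition (3 blocks): {q5} | {q0,q2} | {q1,q3}.
q1 and q3 lie in the same block of the stable partition, so they are equivalent — no string distinguishes them.

Yes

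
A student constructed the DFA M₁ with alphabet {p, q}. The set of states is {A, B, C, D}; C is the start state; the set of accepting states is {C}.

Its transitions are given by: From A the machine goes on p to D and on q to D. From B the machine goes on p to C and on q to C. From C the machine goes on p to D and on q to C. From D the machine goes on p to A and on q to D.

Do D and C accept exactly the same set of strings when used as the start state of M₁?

No

Reachable states from the start: {A,C,D}. Unreachable: {B} — drop them.
P0 = {C} | {A,D}.
No further refinement is possible. Final partition (2 blocks): {C} | {A,D}.
D and C end up in different blocks, so they are distinguishable. For instance, the string 'ε' is accepted from only C.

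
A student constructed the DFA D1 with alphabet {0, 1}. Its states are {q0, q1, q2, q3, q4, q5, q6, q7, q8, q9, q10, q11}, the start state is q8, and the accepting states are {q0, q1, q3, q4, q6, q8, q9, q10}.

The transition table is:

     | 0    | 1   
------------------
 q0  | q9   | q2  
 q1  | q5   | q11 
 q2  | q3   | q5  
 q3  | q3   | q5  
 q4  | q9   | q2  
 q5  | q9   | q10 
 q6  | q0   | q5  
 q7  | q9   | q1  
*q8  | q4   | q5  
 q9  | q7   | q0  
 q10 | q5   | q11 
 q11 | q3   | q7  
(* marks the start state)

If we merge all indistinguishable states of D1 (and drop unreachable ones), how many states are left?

7

Reachable states from the start: {q0,q1,q2,q3,q4,q5,q7,q8,q9,q10,q11}. Unreachable: {q6} — drop them.
P0 = {q0,q1,q3,q4,q8,q9,q10} | {q2,q5,q7,q11}.
On input 0, block {q0,q1,q3,q4,q8,q9,q10} splits into {q0,q3,q4,q8} and {q1,q9,q10}.
On input 0, block {q0,q3,q4,q8} splits into {q0,q4} and {q3,q8}.
On input 0, block {q2,q5,q7,q11} splits into {q2,q11} and {q5,q7}.
Split {q1,q9,q10} by δ(·,1) → {q1,q10} and {q9}.
Refine {q3,q8} on symbol 0: members go to different blocks, giving {q3} and {q8}.
Stable partition: {q0,q4} | {q2,q11} | {q1,q10} | {q3} | {q5,q7} | {q9} | {q8} — 7 equivalence classes.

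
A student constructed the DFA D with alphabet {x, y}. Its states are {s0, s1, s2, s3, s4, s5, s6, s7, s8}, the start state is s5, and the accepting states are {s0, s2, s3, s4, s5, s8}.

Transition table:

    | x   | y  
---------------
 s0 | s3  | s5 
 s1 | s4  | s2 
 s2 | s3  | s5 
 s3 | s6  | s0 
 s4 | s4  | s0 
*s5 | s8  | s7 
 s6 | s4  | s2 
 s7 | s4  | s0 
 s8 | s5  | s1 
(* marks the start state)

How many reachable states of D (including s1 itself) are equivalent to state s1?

All states are reachable from the start state.
Initial partition by acceptance: {s0,s2,s3,s4,s5,s8} | {s1,s6,s7}.
Split {s0,s2,s3,s4,s5,s8} by δ(·,x) → {s0,s2,s4,s5,s8} and {s3}.
Refine {s0,s2,s4,s5,s8} on symbol x: members go to different blocks, giving {s4,s5,s8} and {s0,s2}.
On input y, block {s4,s5,s8} splits into {s5,s8} and {s4}.
No further refinement is possible. Final partition (5 blocks): {s5,s8} | {s1,s6,s7} | {s3} | {s0,s2} | {s4}.
State s1 belongs to the block {s1,s6,s7}, which has 3 states.

3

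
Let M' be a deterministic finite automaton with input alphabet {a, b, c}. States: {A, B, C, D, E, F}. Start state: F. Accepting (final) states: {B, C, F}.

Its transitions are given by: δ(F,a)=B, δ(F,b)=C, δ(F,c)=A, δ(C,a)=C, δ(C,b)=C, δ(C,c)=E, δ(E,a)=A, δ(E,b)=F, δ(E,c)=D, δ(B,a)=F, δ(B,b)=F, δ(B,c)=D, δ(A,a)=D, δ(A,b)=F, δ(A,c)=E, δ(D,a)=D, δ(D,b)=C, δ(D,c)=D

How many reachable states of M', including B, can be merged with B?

3

Every state is reachable, so we keep all 6.
P0 = {B,C,F} | {A,D,E}.
No further refinement is possible. Final partition (2 blocks): {B,C,F} | {A,D,E}.
The equivalence class containing B is {B,C,F}, of size 3.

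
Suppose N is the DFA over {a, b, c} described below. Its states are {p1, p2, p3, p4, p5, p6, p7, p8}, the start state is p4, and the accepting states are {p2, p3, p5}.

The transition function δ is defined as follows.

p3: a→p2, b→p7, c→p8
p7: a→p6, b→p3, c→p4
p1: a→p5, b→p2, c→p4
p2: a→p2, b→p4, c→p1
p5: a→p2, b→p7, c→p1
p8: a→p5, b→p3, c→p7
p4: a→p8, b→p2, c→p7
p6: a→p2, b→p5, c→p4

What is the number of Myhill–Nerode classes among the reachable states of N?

3

Every state is reachable, so we keep all 8.
Initial partition by acceptance: {p2,p3,p5} | {p1,p4,p6,p7,p8}.
Refine {p1,p4,p6,p7,p8} on symbol a: members go to different blocks, giving {p1,p6,p8} and {p4,p7}.
Stable partition: {p2,p3,p5} | {p1,p6,p8} | {p4,p7} — 3 equivalence classes.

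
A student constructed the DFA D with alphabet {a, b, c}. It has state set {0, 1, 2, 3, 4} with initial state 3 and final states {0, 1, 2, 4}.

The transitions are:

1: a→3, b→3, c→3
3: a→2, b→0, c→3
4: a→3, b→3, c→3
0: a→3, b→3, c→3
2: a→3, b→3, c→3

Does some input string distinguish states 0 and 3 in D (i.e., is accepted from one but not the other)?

Yes

First remove the unreachable states {1,4}; 3 states remain.
P0 = {0,2} | {3}.
The partition is now stable with 2 blocks: {0,2} | {3}.
0 and 3 end up in different blocks, so they are distinguishable. For instance, the string 'ε' is accepted from only 0.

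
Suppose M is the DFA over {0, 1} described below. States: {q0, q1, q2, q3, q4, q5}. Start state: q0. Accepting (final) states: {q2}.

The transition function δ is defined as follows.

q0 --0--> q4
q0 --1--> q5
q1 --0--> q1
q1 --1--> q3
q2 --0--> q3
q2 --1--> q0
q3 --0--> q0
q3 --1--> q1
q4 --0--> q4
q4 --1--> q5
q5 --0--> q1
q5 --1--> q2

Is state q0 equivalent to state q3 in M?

No

All states are reachable from the start state.
Initial partition by acceptance: {q2} | {q0,q1,q3,q4,q5}.
Split {q0,q1,q3,q4,q5} by δ(·,1) → {q0,q1,q3,q4} and {q5}.
On input 1, block {q0,q1,q3,q4} splits into {q0,q4} and {q1,q3}.
Split {q1,q3} by δ(·,0) → {q1} and {q3}.
No further refinement is possible. Final partition (5 blocks): {q2} | {q0,q4} | {q5} | {q1} | {q3}.
q0 and q3 end up in different blocks, so they are distinguishable. For instance, the string '11' is accepted from only q0.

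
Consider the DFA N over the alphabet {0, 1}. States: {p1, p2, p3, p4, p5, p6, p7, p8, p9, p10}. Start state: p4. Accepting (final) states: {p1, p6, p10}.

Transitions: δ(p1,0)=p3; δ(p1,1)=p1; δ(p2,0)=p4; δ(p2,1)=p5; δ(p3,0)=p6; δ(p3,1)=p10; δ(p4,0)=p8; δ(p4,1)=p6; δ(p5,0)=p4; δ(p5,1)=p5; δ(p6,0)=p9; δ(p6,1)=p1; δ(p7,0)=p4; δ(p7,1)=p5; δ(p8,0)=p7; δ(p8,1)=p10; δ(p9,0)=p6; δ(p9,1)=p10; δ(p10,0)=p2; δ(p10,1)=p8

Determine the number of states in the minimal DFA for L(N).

6

Every state is reachable, so we keep all 10.
P0 = {p1,p6,p10} | {p2,p3,p4,p5,p7,p8,p9}.
Split {p1,p6,p10} by δ(·,1) → {p1,p6} and {p10}.
Refine {p2,p3,p4,p5,p7,p8,p9} on symbol 0: members go to different blocks, giving {p2,p4,p5,p7,p8} and {p3,p9}.
Refine {p2,p4,p5,p7,p8} on symbol 1: members go to different blocks, giving {p2,p5,p7} and {p4} and {p8}.
Stable partition: {p1,p6} | {p2,p5,p7} | {p10} | {p3,p9} | {p4} | {p8} — 6 equivalence classes.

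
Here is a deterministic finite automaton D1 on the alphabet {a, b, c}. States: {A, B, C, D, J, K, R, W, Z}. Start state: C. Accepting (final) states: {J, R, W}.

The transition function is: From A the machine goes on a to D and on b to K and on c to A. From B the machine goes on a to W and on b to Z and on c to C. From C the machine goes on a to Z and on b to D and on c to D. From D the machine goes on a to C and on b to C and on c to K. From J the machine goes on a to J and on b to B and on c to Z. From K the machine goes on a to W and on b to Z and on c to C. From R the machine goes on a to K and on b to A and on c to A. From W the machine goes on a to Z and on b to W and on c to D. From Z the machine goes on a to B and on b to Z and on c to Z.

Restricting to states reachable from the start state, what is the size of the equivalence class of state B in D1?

2

First remove the unreachable states {A,J,R}; 6 states remain.
P0 = {W} | {B,C,D,K,Z}.
Refine {B,C,D,K,Z} on symbol a: members go to different blocks, giving {C,D,Z} and {B,K}.
Refine {C,D,Z} on symbol a: members go to different blocks, giving {C,D} and {Z}.
Refine {C,D} on symbol a: members go to different blocks, giving {D} and {C}.
No further refinement is possible. Final partition (5 blocks): {W} | {D} | {B,K} | {Z} | {C}.
The equivalence class containing B is {B,K}, of size 2.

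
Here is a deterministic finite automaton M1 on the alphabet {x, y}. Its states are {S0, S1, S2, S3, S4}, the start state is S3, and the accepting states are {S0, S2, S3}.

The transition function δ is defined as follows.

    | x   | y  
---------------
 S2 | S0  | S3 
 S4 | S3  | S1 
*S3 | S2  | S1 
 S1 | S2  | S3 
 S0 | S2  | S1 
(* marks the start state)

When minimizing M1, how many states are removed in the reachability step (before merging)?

No path from S3 leads to S4; the other 4 states are all reachable.

1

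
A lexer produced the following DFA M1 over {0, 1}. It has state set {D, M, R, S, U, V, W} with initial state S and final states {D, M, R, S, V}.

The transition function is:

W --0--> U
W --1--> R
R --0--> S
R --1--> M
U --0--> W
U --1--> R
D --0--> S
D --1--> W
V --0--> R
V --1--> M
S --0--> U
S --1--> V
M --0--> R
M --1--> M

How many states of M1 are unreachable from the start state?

1

Starting at S and following transitions, the reachable set is {M, R, S, U, V, W}. That leaves D unreachable — 1 in total.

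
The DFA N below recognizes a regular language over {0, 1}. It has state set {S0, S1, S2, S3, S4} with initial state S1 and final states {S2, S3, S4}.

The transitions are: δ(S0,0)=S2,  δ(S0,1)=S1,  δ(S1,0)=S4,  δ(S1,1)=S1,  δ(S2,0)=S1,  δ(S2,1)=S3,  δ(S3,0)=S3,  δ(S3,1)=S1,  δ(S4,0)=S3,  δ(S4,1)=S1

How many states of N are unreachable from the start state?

BFS from S1 reaches {S1, S3, S4}; the 2 state(s) S0, S2 are never visited.

2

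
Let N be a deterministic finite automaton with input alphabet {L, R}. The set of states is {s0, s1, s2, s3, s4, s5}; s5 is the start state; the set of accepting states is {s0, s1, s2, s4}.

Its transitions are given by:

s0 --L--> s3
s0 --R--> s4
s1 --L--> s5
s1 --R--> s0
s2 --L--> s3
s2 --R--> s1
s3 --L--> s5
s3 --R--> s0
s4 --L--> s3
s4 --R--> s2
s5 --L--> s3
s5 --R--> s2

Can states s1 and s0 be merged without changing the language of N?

Yes

All states are reachable from the start state.
Start with accepting vs non-accepting: {s0,s1,s2,s4} | {s3,s5}.
Stable partition: {s0,s1,s2,s4} | {s3,s5} — 2 equivalence classes.
s1 and s0 lie in the same block of the stable partition, so they are equivalent — no string distinguishes them.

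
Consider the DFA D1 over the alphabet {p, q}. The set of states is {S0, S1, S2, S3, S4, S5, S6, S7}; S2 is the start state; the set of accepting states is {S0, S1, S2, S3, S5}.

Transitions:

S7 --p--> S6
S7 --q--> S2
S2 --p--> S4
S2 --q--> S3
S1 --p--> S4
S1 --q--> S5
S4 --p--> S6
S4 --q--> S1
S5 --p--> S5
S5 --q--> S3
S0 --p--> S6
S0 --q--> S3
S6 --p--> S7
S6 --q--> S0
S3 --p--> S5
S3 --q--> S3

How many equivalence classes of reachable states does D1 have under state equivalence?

Start with accepting vs non-accepting: {S0,S1,S2,S3,S5} | {S4,S6,S7}.
Split {S0,S1,S2,S3,S5} by δ(·,p) → {S0,S1,S2} and {S3,S5}.
Stable partition: {S0,S1,S2} | {S4,S6,S7} | {S3,S5} — 3 equivalence classes.

3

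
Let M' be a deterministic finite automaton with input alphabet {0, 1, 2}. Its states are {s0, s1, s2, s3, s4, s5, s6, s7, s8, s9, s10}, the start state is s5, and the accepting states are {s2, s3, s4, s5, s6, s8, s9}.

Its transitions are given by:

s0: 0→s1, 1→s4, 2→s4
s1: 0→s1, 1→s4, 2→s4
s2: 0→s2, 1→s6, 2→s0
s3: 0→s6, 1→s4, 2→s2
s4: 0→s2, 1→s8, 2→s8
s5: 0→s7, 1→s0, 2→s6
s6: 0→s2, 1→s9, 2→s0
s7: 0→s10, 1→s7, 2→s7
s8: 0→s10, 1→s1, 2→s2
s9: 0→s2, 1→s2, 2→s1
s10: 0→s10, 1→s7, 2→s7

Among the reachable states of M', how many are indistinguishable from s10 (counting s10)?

2

States {s3} cannot be reached from the start state, so discard them.
Initial partition by acceptance: {s2,s4,s5,s6,s8,s9} | {s0,s1,s7,s10}.
Refine {s2,s4,s5,s6,s8,s9} on symbol 0: members go to different blocks, giving {s2,s4,s6,s9} and {s5,s8}.
Split {s2,s4,s6,s9} by δ(·,1) → {s2,s6,s9} and {s4}.
Split {s0,s1,s7,s10} by δ(·,1) → {s0,s1} and {s7,s10}.
Stable partition: {s2,s6,s9} | {s0,s1} | {s5,s8} | {s4} | {s7,s10} — 5 equivalence classes.
The equivalence class containing s10 is {s7,s10}, of size 2.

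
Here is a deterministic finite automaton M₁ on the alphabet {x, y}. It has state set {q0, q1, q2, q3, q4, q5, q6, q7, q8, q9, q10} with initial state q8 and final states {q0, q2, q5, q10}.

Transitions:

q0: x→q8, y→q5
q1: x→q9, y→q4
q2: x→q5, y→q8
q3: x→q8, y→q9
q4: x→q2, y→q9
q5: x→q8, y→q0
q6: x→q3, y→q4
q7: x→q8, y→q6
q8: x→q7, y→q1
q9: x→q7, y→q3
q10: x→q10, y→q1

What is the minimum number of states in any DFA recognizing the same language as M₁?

States {q10} cannot be reached from the start state, so discard them.
Initial partition by acceptance: {q0,q2,q5} | {q1,q3,q4,q6,q7,q8,q9}.
Refine {q0,q2,q5} on symbol x: members go to different blocks, giving {q0,q5} and {q2}.
Split {q1,q3,q4,q6,q7,q8,q9} by δ(·,x) → {q1,q3,q6,q7,q8,q9} and {q4}.
Split {q1,q3,q6,q7,q8,q9} by δ(·,y) → {q3,q7,q8,q9} and {q1,q6}.
Refine {q3,q7,q8,q9} on symbol y: members go to different blocks, giving {q3,q9} and {q7,q8}.
The partition is now stable with 6 blocks: {q0,q5} | {q3,q9} | {q2} | {q4} | {q1,q6} | {q7,q8}.

6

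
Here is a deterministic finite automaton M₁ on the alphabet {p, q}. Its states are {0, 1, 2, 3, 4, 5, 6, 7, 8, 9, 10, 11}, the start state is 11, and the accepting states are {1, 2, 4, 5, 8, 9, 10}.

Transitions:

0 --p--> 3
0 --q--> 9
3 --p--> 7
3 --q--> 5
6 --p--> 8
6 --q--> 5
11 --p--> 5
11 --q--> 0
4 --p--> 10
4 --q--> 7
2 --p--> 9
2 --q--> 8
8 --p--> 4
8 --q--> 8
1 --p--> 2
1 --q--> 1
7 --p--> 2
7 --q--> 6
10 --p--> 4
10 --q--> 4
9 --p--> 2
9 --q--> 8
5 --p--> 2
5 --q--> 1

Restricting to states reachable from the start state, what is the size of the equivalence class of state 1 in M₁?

2

Initial partition by acceptance: {1,2,4,5,8,9,10} | {0,3,6,7,11}.
On input q, block {1,2,4,5,8,9,10} splits into {1,2,5,8,9,10} and {4}.
Refine {1,2,5,8,9,10} on symbol p: members go to different blocks, giving {1,2,5,9} and {8,10}.
On input q, block {1,2,5,9} splits into {1,5} and {2,9}.
On input p, block {0,3,6,7,11} splits into {0,3} and {6} and {7} and {11}.
Refine {0,3} on symbol p: members go to different blocks, giving {0} and {3}.
Refine {8,10} on symbol q: members go to different blocks, giving {8} and {10}.
Stable partition: {1,5} | {0} | {4} | {8} | {2,9} | {6} | {7} | {11} | {3} | {10} — 10 equivalence classes.
The equivalence class containing 1 is {1,5}, of size 2.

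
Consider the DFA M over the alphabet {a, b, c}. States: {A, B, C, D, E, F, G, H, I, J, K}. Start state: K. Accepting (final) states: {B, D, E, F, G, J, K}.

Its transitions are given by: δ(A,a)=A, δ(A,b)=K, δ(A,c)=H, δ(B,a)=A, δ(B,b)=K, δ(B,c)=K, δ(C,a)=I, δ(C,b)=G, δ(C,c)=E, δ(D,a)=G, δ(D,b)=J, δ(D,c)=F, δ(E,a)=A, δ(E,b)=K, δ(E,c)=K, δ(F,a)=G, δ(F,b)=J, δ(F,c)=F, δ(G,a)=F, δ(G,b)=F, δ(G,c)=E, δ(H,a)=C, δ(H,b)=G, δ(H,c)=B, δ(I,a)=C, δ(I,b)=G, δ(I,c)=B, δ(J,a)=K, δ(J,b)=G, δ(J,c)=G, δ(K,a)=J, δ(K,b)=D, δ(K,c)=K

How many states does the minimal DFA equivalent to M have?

7

Initial partition by acceptance: {B,D,E,F,G,J,K} | {A,C,H,I}.
On input a, block {B,D,E,F,G,J,K} splits into {D,F,G,J,K} and {B,E}.
On input c, block {D,F,G,J,K} splits into {D,F,J,K} and {G}.
On input a, block {D,F,J,K} splits into {D,F} and {J,K}.
On input b, block {A,C,H,I} splits into {C,H,I} and {A}.
Refine {J,K} on symbol b: members go to different blocks, giving {J} and {K}.
No further refinement is possible. Final partition (7 blocks): {D,F} | {C,H,I} | {B,E} | {G} | {J} | {A} | {K}.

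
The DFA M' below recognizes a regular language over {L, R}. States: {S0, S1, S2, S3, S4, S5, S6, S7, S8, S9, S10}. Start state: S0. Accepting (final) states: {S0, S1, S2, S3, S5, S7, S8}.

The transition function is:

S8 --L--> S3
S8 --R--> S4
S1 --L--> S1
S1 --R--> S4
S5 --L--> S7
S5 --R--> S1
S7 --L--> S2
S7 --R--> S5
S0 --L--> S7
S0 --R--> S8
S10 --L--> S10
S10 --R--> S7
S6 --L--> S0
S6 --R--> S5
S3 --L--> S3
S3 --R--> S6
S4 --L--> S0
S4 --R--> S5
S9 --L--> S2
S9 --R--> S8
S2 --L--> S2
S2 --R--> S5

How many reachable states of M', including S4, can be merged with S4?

First remove the unreachable states {S9,S10}; 9 states remain.
Initial partition by acceptance: {S0,S1,S2,S3,S5,S7,S8} | {S4,S6}.
Refine {S0,S1,S2,S3,S5,S7,S8} on symbol R: members go to different blocks, giving {S0,S2,S5,S7} and {S1,S3,S8}.
Split {S0,S2,S5,S7} by δ(·,R) → {S0,S5} and {S2,S7}.
The partition is now stable with 4 blocks: {S0,S5} | {S4,S6} | {S1,S3,S8} | {S2,S7}.
State S4 belongs to the block {S4,S6}, which has 2 states.

2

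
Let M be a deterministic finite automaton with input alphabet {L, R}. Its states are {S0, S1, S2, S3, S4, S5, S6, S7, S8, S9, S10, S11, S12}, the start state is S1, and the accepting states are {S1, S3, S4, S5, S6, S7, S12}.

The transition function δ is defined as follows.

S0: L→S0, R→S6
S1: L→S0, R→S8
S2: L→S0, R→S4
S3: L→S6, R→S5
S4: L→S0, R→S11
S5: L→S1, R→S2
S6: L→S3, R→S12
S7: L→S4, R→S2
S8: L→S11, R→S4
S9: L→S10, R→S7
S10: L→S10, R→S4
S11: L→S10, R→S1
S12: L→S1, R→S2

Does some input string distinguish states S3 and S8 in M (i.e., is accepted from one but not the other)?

First remove the unreachable states {S7,S9}; 11 states remain.
Start with accepting vs non-accepting: {S1,S3,S4,S5,S6,S12} | {S0,S2,S8,S10,S11}.
On input L, block {S1,S3,S4,S5,S6,S12} splits into {S3,S5,S6,S12} and {S1,S4}.
Refine {S3,S5,S6,S12} on symbol L: members go to different blocks, giving {S3,S6} and {S5,S12}.
Split {S0,S2,S8,S10,S11} by δ(·,R) → {S2,S8,S10,S11} and {S0}.
Refine {S2,S8,S10,S11} on symbol L: members go to different blocks, giving {S8,S10,S11} and {S2}.
Stable partition: {S3,S6} | {S8,S10,S11} | {S1,S4} | {S5,S12} | {S0} | {S2} — 6 equivalence classes.
S3 and S8 end up in different blocks, so they are distinguishable. For instance, the string 'ε' is accepted from only S3.

Yes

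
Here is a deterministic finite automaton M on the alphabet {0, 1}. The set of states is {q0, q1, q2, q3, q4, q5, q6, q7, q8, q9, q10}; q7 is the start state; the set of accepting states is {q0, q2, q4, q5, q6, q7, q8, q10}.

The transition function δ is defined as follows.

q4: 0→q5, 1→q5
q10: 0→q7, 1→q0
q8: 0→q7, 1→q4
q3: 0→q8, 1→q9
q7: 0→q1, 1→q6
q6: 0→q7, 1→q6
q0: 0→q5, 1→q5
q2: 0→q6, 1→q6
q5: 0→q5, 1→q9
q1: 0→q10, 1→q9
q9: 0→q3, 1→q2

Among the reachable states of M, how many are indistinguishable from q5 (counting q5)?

Every state is reachable, so we keep all 11.
P0 = {q0,q2,q4,q5,q6,q7,q8,q10} | {q1,q3,q9}.
Split {q0,q2,q4,q5,q6,q7,q8,q10} by δ(·,0) → {q0,q2,q4,q5,q6,q8,q10} and {q7}.
Refine {q0,q2,q4,q5,q6,q8,q10} on symbol 0: members go to different blocks, giving {q0,q2,q4,q5} and {q6,q8,q10}.
On input 0, block {q0,q2,q4,q5} splits into {q0,q4,q5} and {q2}.
Refine {q0,q4,q5} on symbol 1: members go to different blocks, giving {q0,q4} and {q5}.
On input 0, block {q1,q3,q9} splits into {q1,q3} and {q9}.
Refine {q6,q8,q10} on symbol 1: members go to different blocks, giving {q8,q10} and {q6}.
The partition is now stable with 8 blocks: {q0,q4} | {q1,q3} | {q7} | {q8,q10} | {q2} | {q5} | {q9} | {q6}.
The equivalence class containing q5 is {q5}, of size 1.

1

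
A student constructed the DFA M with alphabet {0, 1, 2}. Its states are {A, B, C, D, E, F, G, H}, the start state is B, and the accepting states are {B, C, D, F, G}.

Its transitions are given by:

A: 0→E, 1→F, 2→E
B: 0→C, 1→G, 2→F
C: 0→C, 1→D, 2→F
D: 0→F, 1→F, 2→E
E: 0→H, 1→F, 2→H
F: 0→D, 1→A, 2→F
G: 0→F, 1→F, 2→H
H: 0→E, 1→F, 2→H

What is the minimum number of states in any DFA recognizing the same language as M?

All states are reachable from the start state.
Start with accepting vs non-accepting: {B,C,D,F,G} | {A,E,H}.
Refine {B,C,D,F,G} on symbol 1: members go to different blocks, giving {B,C,D,G} and {F}.
On input 0, block {B,C,D,G} splits into {B,C} and {D,G}.
The partition is now stable with 4 blocks: {B,C} | {A,E,H} | {F} | {D,G}.

4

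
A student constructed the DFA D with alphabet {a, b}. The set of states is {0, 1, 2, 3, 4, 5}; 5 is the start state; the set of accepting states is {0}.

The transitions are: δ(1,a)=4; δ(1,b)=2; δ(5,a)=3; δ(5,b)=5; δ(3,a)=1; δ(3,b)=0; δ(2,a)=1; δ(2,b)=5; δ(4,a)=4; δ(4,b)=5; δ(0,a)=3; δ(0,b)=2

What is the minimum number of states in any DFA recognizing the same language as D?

6

All states are reachable from the start state.
P0 = {0} | {1,2,3,4,5}.
Split {1,2,3,4,5} by δ(·,b) → {1,2,4,5} and {3}.
Split {1,2,4,5} by δ(·,a) → {1,2,4} and {5}.
Refine {1,2,4} on symbol b: members go to different blocks, giving {2,4} and {1}.
Refine {2,4} on symbol a: members go to different blocks, giving {2} and {4}.
The partition is now stable with 6 blocks: {0} | {2} | {3} | {5} | {1} | {4}.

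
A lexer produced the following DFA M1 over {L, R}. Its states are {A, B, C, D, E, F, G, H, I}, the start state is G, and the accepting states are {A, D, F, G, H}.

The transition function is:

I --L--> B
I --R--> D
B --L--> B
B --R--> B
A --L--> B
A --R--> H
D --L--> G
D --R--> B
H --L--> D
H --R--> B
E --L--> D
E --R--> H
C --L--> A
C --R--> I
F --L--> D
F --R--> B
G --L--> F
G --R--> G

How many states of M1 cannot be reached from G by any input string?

5

Starting at G and following transitions, the reachable set is {B, D, F, G}. That leaves A, C, E, H, I unreachable — 5 in total.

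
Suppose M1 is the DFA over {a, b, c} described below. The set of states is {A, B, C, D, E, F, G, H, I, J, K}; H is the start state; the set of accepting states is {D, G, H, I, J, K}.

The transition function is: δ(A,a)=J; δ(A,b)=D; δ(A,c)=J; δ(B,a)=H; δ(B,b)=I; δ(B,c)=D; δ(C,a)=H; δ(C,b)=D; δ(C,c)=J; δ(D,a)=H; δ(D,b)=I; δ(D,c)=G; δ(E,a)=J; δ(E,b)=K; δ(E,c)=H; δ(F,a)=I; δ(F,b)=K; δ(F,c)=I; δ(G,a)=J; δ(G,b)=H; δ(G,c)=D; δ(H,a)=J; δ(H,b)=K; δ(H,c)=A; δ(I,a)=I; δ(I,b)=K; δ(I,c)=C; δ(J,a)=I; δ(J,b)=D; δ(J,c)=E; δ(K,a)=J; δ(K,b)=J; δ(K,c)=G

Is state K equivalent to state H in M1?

No

First remove the unreachable states {B,F}; 9 states remain.
P0 = {D,G,H,I,J,K} | {A,C,E}.
Refine {D,G,H,I,J,K} on symbol c: members go to different blocks, giving {D,G,K} and {H,I,J}.
The partition is now stable with 3 blocks: {D,G,K} | {A,C,E} | {H,I,J}.
K and H end up in different blocks, so they are distinguishable. For instance, the string 'c' is accepted from only K.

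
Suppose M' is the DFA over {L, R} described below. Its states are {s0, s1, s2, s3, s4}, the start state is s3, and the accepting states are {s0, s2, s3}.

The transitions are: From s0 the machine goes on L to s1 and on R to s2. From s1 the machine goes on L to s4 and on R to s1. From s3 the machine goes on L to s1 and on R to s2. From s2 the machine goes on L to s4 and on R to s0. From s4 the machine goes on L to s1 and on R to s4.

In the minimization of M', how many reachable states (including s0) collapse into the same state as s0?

3

Initial partition by acceptance: {s0,s2,s3} | {s1,s4}.
The partition is now stable with 2 blocks: {s0,s2,s3} | {s1,s4}.
The equivalence class containing s0 is {s0,s2,s3}, of size 3.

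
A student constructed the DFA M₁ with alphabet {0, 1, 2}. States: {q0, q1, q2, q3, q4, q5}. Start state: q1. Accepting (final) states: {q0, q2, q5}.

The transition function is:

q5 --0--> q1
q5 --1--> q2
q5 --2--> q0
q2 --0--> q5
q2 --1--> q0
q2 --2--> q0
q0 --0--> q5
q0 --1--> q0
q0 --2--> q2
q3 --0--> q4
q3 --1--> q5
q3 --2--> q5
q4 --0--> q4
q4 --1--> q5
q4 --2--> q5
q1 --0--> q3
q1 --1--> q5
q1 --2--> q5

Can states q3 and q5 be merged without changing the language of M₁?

No

P0 = {q0,q2,q5} | {q1,q3,q4}.
On input 0, block {q0,q2,q5} splits into {q0,q2} and {q5}.
No further refinement is possible. Final partition (3 blocks): {q0,q2} | {q1,q3,q4} | {q5}.
q3 and q5 end up in different blocks, so they are distinguishable. For instance, the string 'ε' is accepted from only q5.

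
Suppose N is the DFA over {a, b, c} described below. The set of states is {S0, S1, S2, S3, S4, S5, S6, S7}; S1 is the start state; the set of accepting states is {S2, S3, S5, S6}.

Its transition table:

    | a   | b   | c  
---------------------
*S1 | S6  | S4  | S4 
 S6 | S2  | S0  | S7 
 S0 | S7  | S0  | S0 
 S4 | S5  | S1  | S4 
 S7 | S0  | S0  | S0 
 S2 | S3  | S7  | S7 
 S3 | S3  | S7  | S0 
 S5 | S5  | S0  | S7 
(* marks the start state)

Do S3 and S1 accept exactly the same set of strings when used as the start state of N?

No

P0 = {S2,S3,S5,S6} | {S0,S1,S4,S7}.
Refine {S0,S1,S4,S7} on symbol a: members go to different blocks, giving {S0,S7} and {S1,S4}.
No further refinement is possible. Final partition (3 blocks): {S2,S3,S5,S6} | {S0,S7} | {S1,S4}.
S3 and S1 end up in different blocks, so they are distinguishable. For instance, the string 'ε' is accepted from only S3.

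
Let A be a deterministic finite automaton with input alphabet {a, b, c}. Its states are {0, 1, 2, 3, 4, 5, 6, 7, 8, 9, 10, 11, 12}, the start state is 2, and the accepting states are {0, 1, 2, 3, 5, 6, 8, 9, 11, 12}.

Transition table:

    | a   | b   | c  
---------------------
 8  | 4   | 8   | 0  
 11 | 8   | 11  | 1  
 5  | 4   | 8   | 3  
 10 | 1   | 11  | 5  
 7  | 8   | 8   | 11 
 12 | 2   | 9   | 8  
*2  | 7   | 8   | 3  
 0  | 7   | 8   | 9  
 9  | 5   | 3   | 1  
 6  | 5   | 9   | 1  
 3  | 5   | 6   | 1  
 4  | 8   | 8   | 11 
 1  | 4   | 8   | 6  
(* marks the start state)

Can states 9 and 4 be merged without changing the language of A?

No

States {10,12} cannot be reached from the start state, so discard them.
P0 = {0,1,2,3,5,6,8,9,11} | {4,7}.
Split {0,1,2,3,5,6,8,9,11} by δ(·,a) → {0,1,2,5,8} and {3,6,9,11}.
Split {0,1,2,5,8} by δ(·,c) → {0,1,2,5} and {8}.
Split {3,6,9,11} by δ(·,a) → {3,6,9} and {11}.
Stable partition: {0,1,2,5} | {4,7} | {3,6,9} | {8} | {11} — 5 equivalence classes.
9 and 4 end up in different blocks, so they are distinguishable. For instance, the string 'ε' is accepted from only 9.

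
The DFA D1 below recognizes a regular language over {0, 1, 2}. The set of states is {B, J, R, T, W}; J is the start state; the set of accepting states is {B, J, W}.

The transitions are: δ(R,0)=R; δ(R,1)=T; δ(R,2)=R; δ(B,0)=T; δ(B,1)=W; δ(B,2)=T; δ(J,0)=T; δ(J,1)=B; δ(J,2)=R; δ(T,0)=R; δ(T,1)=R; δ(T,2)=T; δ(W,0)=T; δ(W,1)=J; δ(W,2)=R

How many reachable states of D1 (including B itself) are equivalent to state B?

3

All states are reachable from the start state.
P0 = {B,J,W} | {R,T}.
Stable partition: {B,J,W} | {R,T} — 2 equivalence classes.
The equivalence class containing B is {B,J,W}, of size 3.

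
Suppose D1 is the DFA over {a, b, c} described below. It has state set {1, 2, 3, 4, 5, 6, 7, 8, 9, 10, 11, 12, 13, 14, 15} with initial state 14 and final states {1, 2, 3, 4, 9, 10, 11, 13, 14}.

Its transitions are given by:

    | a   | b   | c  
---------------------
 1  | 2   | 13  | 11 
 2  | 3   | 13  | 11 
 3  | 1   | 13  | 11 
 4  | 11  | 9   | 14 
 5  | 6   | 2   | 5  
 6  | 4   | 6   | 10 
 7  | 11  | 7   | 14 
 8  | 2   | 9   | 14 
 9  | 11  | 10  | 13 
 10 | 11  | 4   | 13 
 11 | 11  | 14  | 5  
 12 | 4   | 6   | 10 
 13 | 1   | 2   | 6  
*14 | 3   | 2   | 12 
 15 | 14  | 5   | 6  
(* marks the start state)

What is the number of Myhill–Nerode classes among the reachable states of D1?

6

First remove the unreachable states {7,8,15}; 12 states remain.
Initial partition by acceptance: {1,2,3,4,9,10,11,13,14} | {5,6,12}.
On input c, block {1,2,3,4,9,10,11,13,14} splits into {1,2,3,4,9,10} and {11,13,14}.
Split {1,2,3,4,9,10} by δ(·,a) → {1,2,3} and {4,9,10}.
Split {5,6,12} by δ(·,a) → {6,12} and {5}.
On input a, block {11,13,14} splits into {13,14} and {11}.
No further refinement is possible. Final partition (6 blocks): {1,2,3} | {6,12} | {13,14} | {4,9,10} | {5} | {11}.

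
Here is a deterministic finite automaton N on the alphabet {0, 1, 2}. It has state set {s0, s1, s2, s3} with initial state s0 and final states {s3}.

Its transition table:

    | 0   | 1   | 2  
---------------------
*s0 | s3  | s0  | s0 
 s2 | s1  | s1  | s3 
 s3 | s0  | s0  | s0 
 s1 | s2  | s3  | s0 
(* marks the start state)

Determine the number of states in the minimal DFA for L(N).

States {s1,s2} cannot be reached from the start state, so discard them.
Initial partition by acceptance: {s3} | {s0}.
The partition is now stable with 2 blocks: {s3} | {s0}.

2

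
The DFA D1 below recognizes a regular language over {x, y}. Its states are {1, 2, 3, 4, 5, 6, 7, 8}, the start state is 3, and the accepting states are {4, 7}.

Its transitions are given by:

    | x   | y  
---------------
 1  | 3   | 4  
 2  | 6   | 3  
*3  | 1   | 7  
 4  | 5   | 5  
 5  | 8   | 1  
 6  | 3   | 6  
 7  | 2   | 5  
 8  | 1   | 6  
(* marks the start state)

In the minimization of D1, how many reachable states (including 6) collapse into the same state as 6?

2

All states are reachable from the start state.
Start with accepting vs non-accepting: {4,7} | {1,2,3,5,6,8}.
Refine {1,2,3,5,6,8} on symbol y: members go to different blocks, giving {2,5,6,8} and {1,3}.
On input x, block {2,5,6,8} splits into {2,5} and {6,8}.
The partition is now stable with 4 blocks: {4,7} | {2,5} | {1,3} | {6,8}.
State 6 belongs to the block {6,8}, which has 2 states.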